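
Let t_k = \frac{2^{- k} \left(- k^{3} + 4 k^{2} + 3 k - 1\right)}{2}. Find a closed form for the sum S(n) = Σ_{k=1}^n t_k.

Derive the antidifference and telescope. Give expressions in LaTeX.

S(n) = 2^{- n - 1} \left(3 \cdot 2^{n} + n^{3} + 2 n^{2} - n - 3\right)

The ratio is (k**3 - k**2 - 8*k - 5)/(2*(k**3 - 4*k**2 - 3*k + 1)).
Gosper form: A/B · C(k+1)/C(k) with A=1/2, B=1, C=k**3 - 4*k**2 - 3*k + 1.
Need (1/2)·f(k+1) − (1)·f(k) = k**3 - 4*k**2 - 3*k + 1.
Degrees (0,0,3) ⇒ d ≤ 3.
Solve for f: f(k) = -2*(k**3 - k**2 - 2*k - 1) (degree 3 ≤ 3).
Certificate R = B(k−1)f/C = -2*(k**3 - k**2 - 2*k - 1)/(k**3 - 4*k**2 - 3*k + 1) gives s_k = (k**3 - k**2 - 2*k - 1)/2**k.
Verify: (-k**3 + 4*k**2 + 3*k - 1)/(2*2**k) matches t_k.
s_(n+1) = 2**(-n - 1)*(n**3 + 2*n**2 - n - 3) and s_(1) = -3/2, so S(n) = 2**(-n - 1)*(3*2**n + n**3 + 2*n**2 - n - 3).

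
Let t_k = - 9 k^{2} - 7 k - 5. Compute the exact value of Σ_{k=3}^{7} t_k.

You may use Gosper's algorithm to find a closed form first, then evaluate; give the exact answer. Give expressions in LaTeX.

Σ = -1415

The ratio is (9*k**2 + 25*k + 21)/(9*k**2 + 7*k + 5).
Normal form (A,B,C) = (1, 1, k**2 + 7*k/9 + 5/9).
Set up (1)·f(k+1) − (1)·f(k) − (k**2 + 7*k/9 + 5/9) = 0.
Bound: deg f ≤ 3.
Match coefficients ⇒ f(k) = k*(3*k**2 - k + 3)/9.
So s_k = (B(k−1)f/C)·t_k = (k*(3*k**2 - k + 3)/(9*k**2 + 7*k + 5))·t_k = k*(-3*k**2 + k - 3).
Δs = -9*k**2 - 7*k - 5, as required.
Telescoping: Σ = s_(8) − s_(3) = -1496 − (-81) = -1415.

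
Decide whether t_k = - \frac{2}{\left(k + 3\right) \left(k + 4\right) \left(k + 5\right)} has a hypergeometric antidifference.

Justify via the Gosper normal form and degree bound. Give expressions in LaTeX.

Yes. s_k = \frac{k \left(- k - 7\right)}{12 \left(k + 3\right) \left(k + 4\right)}.

Compute t_(k+1)/t_k: get (k + 3)/(k + 6).
Normal form (A,B,C) = (k + 3, k + 6, 1).
Solve (k + 3)·f(k+1) − (k + 5)·f(k) = 1.
deg f ≤ 2 (via 1,1,0).
A polynomial solution: f(k) = k*(k + 7)/24.
So s_k = (B(k−1)f/C)·t_k = (k*(k + 5)*(k + 7)/24)·t_k = k*(-k - 7)/(12*(k + 3)*(k + 4)).
Verify: -2/(k**3 + 12*k**2 + 47*k + 60) matches t_k.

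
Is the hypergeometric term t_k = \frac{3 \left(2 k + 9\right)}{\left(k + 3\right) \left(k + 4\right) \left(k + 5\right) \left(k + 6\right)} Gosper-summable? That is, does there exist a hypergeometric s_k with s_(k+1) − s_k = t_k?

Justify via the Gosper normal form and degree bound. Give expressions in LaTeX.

Compute t_(k+1)/t_k: get (k + 3)*(2*k + 11)/((k + 7)*(2*k + 9)).
Gosper form: A/B · C(k+1)/C(k) with A=k + 3, B=k + 7, C=k + 9/2.
Key eq: (k + 3)·f(k+1) = (k + 6)·f(k) + (k + 9/2).
From deg A=1, deg B=1, deg C=1: d=3.
Solving with deg f ≤ 3: f(k) = k*(k + 4)*(k + 8)/30.
Then R = B(k−1)f/C = k*(k + 4)*(k + 6)*(k + 8)/(15*(2*k + 9)), so s_k = R(k)·t_k = k*(k + 8)/(5*(k**2 + 8*k + 15)).
Check: Δs_k = 3*(2*k + 9)/(k**4 + 18*k**3 + 119*k**2 + 342*k + 360). ✓

Yes. s_k = \frac{k \left(k + 8\right)}{5 \left(k^{2} + 8 k + 15\right)}.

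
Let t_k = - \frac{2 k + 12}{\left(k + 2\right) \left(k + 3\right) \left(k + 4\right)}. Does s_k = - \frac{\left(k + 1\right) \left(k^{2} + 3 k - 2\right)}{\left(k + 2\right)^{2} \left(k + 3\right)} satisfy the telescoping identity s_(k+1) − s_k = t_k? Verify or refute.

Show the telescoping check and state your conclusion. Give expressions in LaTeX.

s_(k+1) = -(k + 2)*(3*k + (k + 1)**2 + 1)/((k + 3)**2*(k + 4))
s_(k+1) − s_k = (-3*k**3 - 27*k**2 - 66*k - 40)/(k**5 + 14*k**4 + 77*k**3 + 208*k**2 + 276*k + 144)
(s_(k+1) − s_k) − t_k = (-k**3 - 5*k**2 + 6*k + 32)/(k**5 + 14*k**4 + 77*k**3 + 208*k**2 + 276*k + 144)

Invalid: residual \frac{- k^{3} - 5 k^{2} + 6 k + 32}{k^{5} + 14 k^{4} + 77 k^{3} + 208 k^{2} + 276 k + 144} ≠ 0.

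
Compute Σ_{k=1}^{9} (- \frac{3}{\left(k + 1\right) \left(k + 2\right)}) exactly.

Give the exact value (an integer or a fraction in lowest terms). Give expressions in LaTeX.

Σ = -27/22

Compute t_(k+1)/t_k: get (k + 1)/(k + 3).
So A=k + 1 and B=k + 3, with C=1.
f must satisfy (k + 1)·f(k+1) − (k + 2)·f(k) = 1.
deg f ≤ 1 (via 1,1,0).
Solving with deg f ≤ 1: f(k) = k.
Certificate R = B(k−1)f/C = k*(k + 2) gives s_k = -3*k/(k + 1).
s_(k+1) − s_k = -3/(k**2 + 3*k + 2) = t_k.
Evaluate s at k=10 and k=1: -30/11 and -3/2; difference -27/22.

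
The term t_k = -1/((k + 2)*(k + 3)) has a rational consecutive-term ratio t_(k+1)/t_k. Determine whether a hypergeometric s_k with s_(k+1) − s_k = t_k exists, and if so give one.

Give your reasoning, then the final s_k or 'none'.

Compute t_(k+1)/t_k: get (k + 2)/(k + 4).
Factor: A=k + 2; B=k + 4; C=1.
Key eq: (k + 2)·f(k+1) = (k + 3)·f(k) + (1).
Bound: deg f ≤ 1.
Match coefficients ⇒ f(k) = k/2.
R(k) = B(k−1)·f(k)/C(k) = k*(k + 3)/2; s_k = R·t_k = -k/(2*k + 4).
s_(k+1) − s_k = -1/(k**2 + 5*k + 6) = t_k.

s_k = -k/(2*k + 4)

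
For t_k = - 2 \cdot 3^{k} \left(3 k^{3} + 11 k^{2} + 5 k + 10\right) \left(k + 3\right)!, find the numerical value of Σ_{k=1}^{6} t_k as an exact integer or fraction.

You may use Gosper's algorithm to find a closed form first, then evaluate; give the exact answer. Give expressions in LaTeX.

Ratio r(k) = 3*(3*k**4 + 32*k**3 + 116*k**2 + 173*k + 116)/(3*k**3 + 11*k**2 + 5*k + 10).
Gosper form: A/B · C(k+1)/C(k) with A=3*k + 12, B=1, C=k**3 + 11*k**2/3 + 5*k/3 + 10/3.
Solve (3*k + 12)·f(k+1) − (1)·f(k) = k**3 + 11*k**2/3 + 5*k/3 + 10/3.
Bound: deg f ≤ 2.
Solving with deg f ≤ 2: f(k) = (k**2 - 2*k + 2)/3.
Then R = B(k−1)f/C = (k**2 - 2*k + 2)/(3*k**3 + 11*k**2 + 5*k + 10), so s_k = R(k)·t_k = -2*3**k*(k**2 - 2*k + 2)*factorial(k + 3).
Check: Δs_k = -2*3**k*(3*k**3 + 11*k**2 + 5*k + 10)*factorial(k + 3). ✓
Telescoping: Σ = s_(7) − s_(1) = -587277734400 − (-144) = -587277734256.

Σ = -587277734256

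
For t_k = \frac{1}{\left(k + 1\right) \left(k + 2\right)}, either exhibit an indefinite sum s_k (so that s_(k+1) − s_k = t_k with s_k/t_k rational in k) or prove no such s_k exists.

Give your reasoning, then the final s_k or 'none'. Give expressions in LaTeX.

Ratio r(k) = (k + 1)/(k + 3).
A = k + 1, B = k + 3, C = 1.
f must satisfy (k + 1)·f(k+1) − (k + 2)·f(k) = 1.
Bound: deg f ≤ 1.
Coefficient equations give f(k) = k.
Certificate R = B(k−1)f/C = k*(k + 2) gives s_k = k/(k + 1).
Check: Δs_k = 1/(k**2 + 3*k + 2). ✓

s_k = \frac{k}{k + 1}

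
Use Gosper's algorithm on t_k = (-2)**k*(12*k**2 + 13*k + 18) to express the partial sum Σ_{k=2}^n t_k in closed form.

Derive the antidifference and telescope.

Step 1: r(k) = 2*(-12*k**2 - 37*k - 43)/(12*k**2 + 13*k + 18).
Factor: A=-2; B=1; C=k**2 + 13*k/12 + 3/2.
Need (-2)·f(k+1) − (1)·f(k) = k**2 + 13*k/12 + 3/2.
Bound: deg f ≤ 2.
Solving with deg f ≤ 2: f(k) = -(4*k**2 - k + 4)/12.
So s_k = (B(k−1)f/C)·t_k = (-(4*k**2 - k + 4)/(12*k**2 + 13*k + 18))·t_k = (-2)**k*(-4*k**2 + k - 4).
Verify: (-2)**k*(12*k**2 + 13*k + 18) matches t_k.
Evaluate: s_(n+1) = 2*(-2)**n*(4*n**2 + 7*n + 7); subtract s_(2) = -72 ⇒ S(n) = 8*(-2)**n*n**2 + 14*(-2)**n*n + 14*(-2)**n + 72.

S(n) = 8*(-2)**n*n**2 + 14*(-2)**n*n + 14*(-2)**n + 72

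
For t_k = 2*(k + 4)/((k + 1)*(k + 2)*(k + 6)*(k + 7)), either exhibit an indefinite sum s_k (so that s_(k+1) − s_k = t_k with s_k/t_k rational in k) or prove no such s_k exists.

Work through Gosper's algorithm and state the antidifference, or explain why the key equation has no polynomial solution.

Ratio r(k) = (k + 1)*(k + 5)*(k + 6)/((k + 3)*(k + 4)*(k + 8)).
Normal form (A,B,C) = (k + 1, k + 8, k**4 + 16*k**3 + 95*k**2 + 248*k + 240).
Need (k + 1)·f(k+1) − (k + 7)·f(k) = k**4 + 16*k**3 + 95*k**2 + 248*k + 240.
d = 6 from the (1,1,4) case.
Solving with deg f ≤ 6: f(k) = k*(k + 2)*(k + 3)*(k + 4)*(k + 5)*(k + 7)/12.
Then R = B(k−1)f/C = k*(k + 2)*(k + 7)**2/(12*(k + 4)), so s_k = R(k)·t_k = k*(k + 7)/(6*(k**2 + 7*k + 6)).
Verify: 2*(k + 4)/(k**4 + 16*k**3 + 83*k**2 + 152*k + 84) matches t_k.

s_k = k*(k + 7)/(6*(k**2 + 7*k + 6))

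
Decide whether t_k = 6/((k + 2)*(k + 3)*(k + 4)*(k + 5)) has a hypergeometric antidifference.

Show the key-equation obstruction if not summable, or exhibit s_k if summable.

Yes. s_k = k*(k**2 + 9*k + 26)/(12*(k + 2)*(k + 3)*(k + 4)).

t_(k+1)/t_k = (k + 2)/(k + 6).
A = k + 2, B = k + 6, C = 1.
Key eq: (k + 2)·f(k+1) = (k + 5)·f(k) + (1).
From deg A=1, deg B=1, deg C=0: d=3.
Coefficient equations give f(k) = k*(k**2 + 9*k + 26)/72.
So s_k = (B(k−1)f/C)·t_k = (k*(k + 5)*(k**2 + 9*k + 26)/72)·t_k = k*(k**2 + 9*k + 26)/(12*(k + 2)*(k + 3)*(k + 4)).
Verify: 6/(k**4 + 14*k**3 + 71*k**2 + 154*k + 120) matches t_k.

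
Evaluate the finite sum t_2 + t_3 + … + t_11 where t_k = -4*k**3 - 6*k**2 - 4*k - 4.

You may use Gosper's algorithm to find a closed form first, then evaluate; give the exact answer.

Ratio r(k) = (2*k**3 + 9*k**2 + 14*k + 9)/(2*k**3 + 3*k**2 + 2*k + 2).
A = 1, B = 1, C = k**3 + 3*k**2/2 + k + 1.
Need (1)·f(k+1) − (1)·f(k) = k**3 + 3*k**2/2 + k + 1.
Degrees (0,0,3) ⇒ d ≤ 4.
Solve for f: f(k) = k*(k**3 + 3)/4 (degree 4 ≤ 4).
R(k) = B(k−1)·f(k)/C(k) = k*(k**3 + 3)/(2*(2*k**3 + 3*k**2 + 2*k + 2)); s_k = R·t_k = k*(-k**3 - 3).
Δs = k*(k**3 + 3) - (k + 1)*((k + 1)**3 + 3), as required.
Evaluate s at k=12 and k=2: -20772 and -22; difference -20750.

Σ = -20750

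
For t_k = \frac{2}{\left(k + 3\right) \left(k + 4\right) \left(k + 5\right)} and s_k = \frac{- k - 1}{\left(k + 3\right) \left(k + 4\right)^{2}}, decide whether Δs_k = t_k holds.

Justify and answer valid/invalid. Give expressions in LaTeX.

Invalid: residual \frac{3 \left(- 3 k - 13\right)}{k^{5} + 21 k^{4} + 175 k^{3} + 723 k^{2} + 1480 k + 1200} ≠ 0.

s_(k+1) = (-k - 2)/((k + 4)*(k + 5)**2)
s_(k+1) − s_k = ((k + 1)*(k + 5)**2 - (k + 2)*(k + 3)*(k + 4))/((k + 3)*(k + 4)**2*(k + 5)**2)
(s_(k+1) − s_k) − t_k = 3*(-3*k - 13)/(k**5 + 21*k**4 + 175*k**3 + 723*k**2 + 1480*k + 1200)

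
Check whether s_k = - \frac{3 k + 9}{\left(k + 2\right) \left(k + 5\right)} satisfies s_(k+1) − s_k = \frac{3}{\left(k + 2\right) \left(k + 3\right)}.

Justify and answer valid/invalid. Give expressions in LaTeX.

Invalid: residual \frac{12 \left(- k - 4\right)}{k^{4} + 16 k^{3} + 91 k^{2} + 216 k + 180} ≠ 0.

s_(k+1) = 3*(-k - 4)/((k + 3)*(k + 6))
s_(k+1) − s_k = 3*(k**2 + 7*k + 14)/(k**4 + 16*k**3 + 91*k**2 + 216*k + 180)
(s_(k+1) − s_k) − t_k = 12*(-k - 4)/(k**4 + 16*k**3 + 91*k**2 + 216*k + 180)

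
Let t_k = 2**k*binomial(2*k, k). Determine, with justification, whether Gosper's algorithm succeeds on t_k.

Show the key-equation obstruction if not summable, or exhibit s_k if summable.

Step 1: r(k) = 4*(2*k + 1)/(k + 1).
A = 8*k + 4, B = k + 1, C = 1.
Need (8*k + 4)·f(k+1) − (k)·f(k) = 1.
Degrees (1,1,0) ⇒ d ≤ -1.
Negative degree bound (-1): no f exists, t_k not Gosper-summable.

No — t_k has no hypergeometric antidifference.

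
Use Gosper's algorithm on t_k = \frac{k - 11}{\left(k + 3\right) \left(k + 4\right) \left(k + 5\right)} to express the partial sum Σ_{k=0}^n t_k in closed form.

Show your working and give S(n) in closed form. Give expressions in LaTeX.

S(n) = \frac{- n^{2} - 12 n - 11}{3 \left(n^{2} + 9 n + 20\right)}

r(k) = (k - 10)*(k + 3)/((k - 11)*(k + 6)) after simplifying.
Gosper form: A/B · C(k+1)/C(k) with A=k + 3, B=k + 6, C=k - 11.
Set up (k + 3)·f(k+1) − (k + 5)·f(k) − (k - 11) = 0.
deg f ≤ 2 (via 1,1,1).
A polynomial solution: f(k) = -k*(k + 10)/3.
Then R = B(k−1)f/C = -k*(k + 5)*(k + 10)/(3*(k - 11)), so s_k = R(k)·t_k = k*(-k - 10)/(3*(k + 3)*(k + 4)).
Δs = (k - 11)/(k**3 + 12*k**2 + 47*k + 60), as required.
Σ_(k=0)^n t_k = s_(n+1) − s_(0) = ((-n**2 - 12*n - 11)/(3*(n**2 + 9*n + 20))) − (0), i.e. (-n**2 - 12*n - 11)/(3*(n**2 + 9*n + 20)).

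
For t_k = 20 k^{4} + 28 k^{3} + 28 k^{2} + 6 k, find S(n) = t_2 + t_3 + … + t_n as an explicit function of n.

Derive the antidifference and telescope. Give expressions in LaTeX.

t_(k+1)/t_k = (10*k**4 + 54*k**3 + 116*k**2 + 113*k + 41)/(k*(10*k**3 + 14*k**2 + 14*k + 3)).
A = 1, B = 1, C = k**4 + 7*k**3/5 + 7*k**2/5 + 3*k/10.
Need (1)·f(k+1) − (1)·f(k) = k**4 + 7*k**3/5 + 7*k**2/5 + 3*k/10.
Bound: deg f ≤ 5.
A polynomial solution: f(k) = k*(k - 1)*(4*k**3 + k**2 + 3*k - 1)/20.
Get s_k = R·t_k = k*(4*k**4 - 3*k**3 + 2*k**2 - 4*k + 1) with R(k) = B(k−1)f(k)/C(k) = (k - 1)*(4*k**3 + k**2 + 3*k - 1)/(2*(10*k**3 + 14*k**2 + 14*k + 3)).
s_(k+1) − s_k = 2*k*(10*k**3 + 14*k**2 + 14*k + 3) = t_k.
s_(n+1) = n*(4*n**4 + 17*n**3 + 30*n**2 + 24*n + 7) and s_(2) = 82, so S(n) = 4*n**5 + 17*n**4 + 30*n**3 + 24*n**2 + 7*n - 82.

S(n) = 4 n^{5} + 17 n^{4} + 30 n^{3} + 24 n^{2} + 7 n - 82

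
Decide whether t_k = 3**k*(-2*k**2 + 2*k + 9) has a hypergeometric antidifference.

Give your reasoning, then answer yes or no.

Yes. s_k = 3**k*k*(4 - k).

t_(k+1)/t_k = 3*(2*k**2 + 2*k - 9)/(2*k**2 - 2*k - 9).
Factor: A=3; B=1; C=k**2 - k - 9/2.
Solve (3)·f(k+1) − (1)·f(k) = k**2 - k - 9/2.
deg f ≤ 2 (via 0,0,2).
Solving with deg f ≤ 2: f(k) = k*(k - 4)/2.
Certificate R = B(k−1)f/C = k*(k - 4)/(2*k**2 - 2*k - 9) gives s_k = 3**k*k*(4 - k).
s_(k+1) − s_k = 3**k*(-2*k**2 + 2*k + 9) = t_k.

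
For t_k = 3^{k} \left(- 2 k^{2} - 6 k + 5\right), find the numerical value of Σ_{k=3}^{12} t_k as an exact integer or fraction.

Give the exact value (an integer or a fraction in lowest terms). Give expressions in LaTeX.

Σ = -263063160

Step 1: r(k) = 3*(2*k**2 + 10*k + 3)/(2*k**2 + 6*k - 5).
Take A(k)=3, B(k)=1, C(k)=k**2 + 3*k - 5/2.
f must satisfy (3)·f(k+1) − (1)·f(k) = k**2 + 3*k - 5/2.
Degrees (0,0,2) ⇒ d ≤ 2.
Coefficient equations give f(k) = (k - 2)*(k + 2)/2.
Certificate R = B(k−1)f/C = (k - 2)*(k + 2)/(2*k**2 + 6*k - 5) gives s_k = 3**k*(4 - k**2).
Δs = 3**k*(-2*k**2 - 6*k + 5), as required.
Σ_(k=3)^(12) t_k = s_(13) − s_(3) = -263063295 − (-135) = -263063160.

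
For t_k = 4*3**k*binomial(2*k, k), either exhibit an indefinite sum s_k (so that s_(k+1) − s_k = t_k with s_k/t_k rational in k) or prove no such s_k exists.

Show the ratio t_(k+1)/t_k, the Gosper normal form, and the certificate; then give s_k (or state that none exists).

none (Gosper's algorithm certifies no s_k)

Compute t_(k+1)/t_k: get 6*(2*k + 1)/(k + 1).
Normal form (A,B,C) = (12*k + 6, k + 1, 1).
Key eq: (12*k + 6)·f(k+1) = (k)·f(k) + (1).
deg f ≤ -1 (via 1,1,0).
Negative degree bound (-1): no f exists, t_k not Gosper-summable.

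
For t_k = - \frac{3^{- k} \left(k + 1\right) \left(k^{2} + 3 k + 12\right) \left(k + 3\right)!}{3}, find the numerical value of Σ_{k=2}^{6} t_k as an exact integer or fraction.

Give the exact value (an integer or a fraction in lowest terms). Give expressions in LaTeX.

Σ = -894800/9

t_(k+1)/t_k = (k + 2)*(k + 4)*(3*k + (k + 1)**2 + 15)/(3*(k + 1)*(k**2 + 3*k + 12)).
Factor: A=k/3 + 4/3; B=1; C=k**3 + 4*k**2 + 15*k + 12.
f must satisfy (k/3 + 4/3)·f(k+1) − (1)·f(k) = k**3 + 4*k**2 + 15*k + 12.
From deg A=1, deg B=0, deg C=3: d=2.
Coefficient equations give f(k) = 3*(k**2 + k + 4).
So s_k = (B(k−1)f/C)·t_k = (3*(k**2 + k + 4)/((k + 1)*(k**2 + 3*k + 12)))·t_k = -(k**2 + k + 4)*factorial(k + 3)/3**k.
Δs = -(k + 1)*(k**2 + 3*k + 12)*factorial(k + 3)/(3*3**k), as required.
Evaluate s at k=7 and k=2: -896000/9 and -400/3; difference -894800/9.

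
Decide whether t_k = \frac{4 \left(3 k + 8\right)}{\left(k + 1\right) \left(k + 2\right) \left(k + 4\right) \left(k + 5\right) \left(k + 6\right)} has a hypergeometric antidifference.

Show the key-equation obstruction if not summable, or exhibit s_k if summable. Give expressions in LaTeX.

t_(k+1)/t_k = (k + 1)*(k + 4)*(3*k + 11)/((k + 3)*(k + 7)*(3*k + 8)).
A = k + 1, B = k + 7, C = k**2 + 17*k/3 + 8.
Key eq: (k + 1)·f(k+1) = (k + 6)·f(k) + (k**2 + 17*k/3 + 8).
Bound: deg f ≤ 5.
Coefficient equations give f(k) = k*(k + 2)*(k + 3)*(k**2 + 10*k + 29)/60.
R(k) = B(k−1)·f(k)/C(k) = k*(k + 2)*(k + 6)*(k**2 + 10*k + 29)/(20*(3*k + 8)); s_k = R·t_k = k*(k**2 + 10*k + 29)/(5*(k**3 + 10*k**2 + 29*k + 20)).
Δs = 4*(3*k + 8)/(k**5 + 18*k**4 + 121*k**3 + 372*k**2 + 508*k + 240), as required.

Yes. s_k = \frac{k \left(k^{2} + 10 k + 29\right)}{5 \left(k^{3} + 10 k^{2} + 29 k + 20\right)}.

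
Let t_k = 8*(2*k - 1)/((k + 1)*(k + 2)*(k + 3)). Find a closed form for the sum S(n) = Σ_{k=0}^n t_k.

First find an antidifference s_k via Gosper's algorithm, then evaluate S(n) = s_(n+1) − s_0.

r(k) = (k + 1)*(2*k + 1)/((k + 4)*(2*k - 1)) after simplifying.
Normal form (A,B,C) = (k + 1, k + 4, k - 1/2).
Key eq: (k + 1)·f(k+1) = (k + 3)·f(k) + (k - 1/2).
From deg A=1, deg B=1, deg C=1: d=2.
Solve for f: f(k) = k*(k - 5)/8 (degree 2 ≤ 2).
Get s_k = R·t_k = 2*k*(k - 5)/((k + 1)*(k + 2)) with R(k) = B(k−1)f(k)/C(k) = k*(k - 5)*(k + 3)/(4*(2*k - 1)).
s_(k+1) − s_k = 8*(2*k - 1)/(k**3 + 6*k**2 + 11*k + 6) = t_k.
Evaluate: s_(n+1) = 2*(n**2 - 3*n - 4)/(n**2 + 5*n + 6); subtract s_(0) = 0 ⇒ S(n) = 2*(n**2 - 3*n - 4)/(n**2 + 5*n + 6).

S(n) = 2*(n**2 - 3*n - 4)/(n**2 + 5*n + 6)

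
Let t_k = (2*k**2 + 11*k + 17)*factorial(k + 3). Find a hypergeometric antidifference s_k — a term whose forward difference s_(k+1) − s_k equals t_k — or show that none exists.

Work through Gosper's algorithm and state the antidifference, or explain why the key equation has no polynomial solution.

Ratio r(k) = (k + 4)*(11*k + 2*(k + 1)**2 + 28)/(2*k**2 + 11*k + 17).
Take A(k)=k + 4, B(k)=1, C(k)=k**2 + 11*k/2 + 17/2.
Key eq: (k + 4)·f(k+1) = (1)·f(k) + (k**2 + 11*k/2 + 17/2).
d = 1 from the (1,0,2) case.
Match coefficients ⇒ f(k) = (2*k + 3)/2.
Get s_k = R·t_k = (2*k + 3)*factorial(k + 3) with R(k) = B(k−1)f(k)/C(k) = (2*k + 3)/(2*k**2 + 11*k + 17).
Check: Δs_k = (2*k**2 + 11*k + 17)*factorial(k + 3). ✓

s_k = (2*k + 3)*factorial(k + 3)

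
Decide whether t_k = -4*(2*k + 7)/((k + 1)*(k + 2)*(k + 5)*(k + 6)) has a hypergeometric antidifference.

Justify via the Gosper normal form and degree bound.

Yes. s_k = 4*k*(-k - 6)/(5*(k**2 + 6*k + 5)).

Compute t_(k+1)/t_k: get (k + 1)*(k + 5)*(2*k + 9)/((k + 3)*(k + 7)*(2*k + 7)).
Gosper form: A/B · C(k+1)/C(k) with A=k + 1, B=k + 7, C=k**3 + 21*k**2/2 + 73*k/2 + 42.
f must satisfy (k + 1)·f(k+1) − (k + 6)·f(k) = k**3 + 21*k**2/2 + 73*k/2 + 42.
d = 5 from the (1,1,3) case.
Solving with deg f ≤ 5: f(k) = k*(k + 2)*(k + 3)*(k + 4)*(k + 6)/10.
R(k) = B(k−1)·f(k)/C(k) = k*(k + 2)*(k + 6)**2/(5*(2*k + 7)); s_k = R·t_k = 4*k*(-k - 6)/(5*(k**2 + 6*k + 5)).
Check: Δs_k = 4*(-2*k - 7)/(k**4 + 14*k**3 + 65*k**2 + 112*k + 60). ✓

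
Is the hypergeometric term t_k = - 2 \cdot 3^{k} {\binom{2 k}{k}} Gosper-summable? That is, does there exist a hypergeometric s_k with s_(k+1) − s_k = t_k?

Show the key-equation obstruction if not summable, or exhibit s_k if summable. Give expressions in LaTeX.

No. Not Gosper-summable.

r(k) = 6*(2*k + 1)/(k + 1) after simplifying.
So A=12*k + 6 and B=k + 1, with C=1.
Key eq: (12*k + 6)·f(k+1) = (k)·f(k) + (1).
Degrees (1,1,0) ⇒ d ≤ -1.
deg f ≤ -1 is impossible — no certificate.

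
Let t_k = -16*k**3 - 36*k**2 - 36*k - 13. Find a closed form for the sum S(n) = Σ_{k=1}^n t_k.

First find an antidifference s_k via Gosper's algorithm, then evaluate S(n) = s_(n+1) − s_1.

r(k) = (16*k**3 + 84*k**2 + 156*k + 101)/(16*k**3 + 36*k**2 + 36*k + 13) after simplifying.
Gosper form: A/B · C(k+1)/C(k) with A=1, B=1, C=k**3 + 9*k**2/4 + 9*k/4 + 13/16.
Key eq: (1)·f(k+1) = (1)·f(k) + (k**3 + 9*k**2/4 + 9*k/4 + 13/16).
From deg A=0, deg B=0, deg C=3: d=4.
A polynomial solution: f(k) = k*(4*k**3 + 4*k**2 + 4*k + 1)/16.
Certificate R = B(k−1)f/C = k*(4*k**3 + 4*k**2 + 4*k + 1)/(16*k**3 + 36*k**2 + 36*k + 13) gives s_k = k*(-4*k**3 - 4*k**2 - 4*k - 1).
s_(k+1) − s_k = -16*k**3 - 36*k**2 - 36*k - 13 = t_k.
Evaluate: s_(n+1) = -4*n**4 - 20*n**3 - 40*n**2 - 37*n - 13; subtract s_(1) = -13 ⇒ S(n) = n*(-4*n**3 - 20*n**2 - 40*n - 37).

S(n) = n*(-4*n**3 - 20*n**2 - 40*n - 37)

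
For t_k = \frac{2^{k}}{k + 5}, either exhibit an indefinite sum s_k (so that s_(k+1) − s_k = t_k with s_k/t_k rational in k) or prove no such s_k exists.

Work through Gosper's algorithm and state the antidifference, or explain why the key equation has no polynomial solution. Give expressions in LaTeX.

none — t_k is not Gosper-summable

Ratio r(k) = 2*(k + 5)/(k + 6).
A = 2*k + 10, B = k + 6, C = 1.
f must satisfy (2*k + 10)·f(k+1) − (k + 5)·f(k) = 1.
Degrees (1,1,0) ⇒ d ≤ -1.
deg f ≤ -1 is impossible — no certificate.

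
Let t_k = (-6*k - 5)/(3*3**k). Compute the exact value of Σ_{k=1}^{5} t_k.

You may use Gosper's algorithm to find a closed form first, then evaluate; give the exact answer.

Σ = -1679/729

The ratio is (6*k + 11)/(3*(6*k + 5)).
A = 1/3, B = 1, C = k + 5/6.
Need (1/3)·f(k+1) − (1)·f(k) = k + 5/6.
Bound: deg f ≤ 1.
Match coefficients ⇒ f(k) = -(3*k + 4)/2.
Then R = B(k−1)f/C = -3*(3*k + 4)/(6*k + 5), so s_k = R(k)·t_k = (3*k + 4)/3**k.
Δs = (-6*k - 5)/(3*3**k), as required.
Evaluate s at k=6 and k=1: 22/729 and 7/3; difference -1679/729.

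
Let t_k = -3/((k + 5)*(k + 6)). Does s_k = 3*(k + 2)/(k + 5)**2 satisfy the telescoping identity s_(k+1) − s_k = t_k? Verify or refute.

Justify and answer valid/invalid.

Invalid: residual 9*(2*k + 11)/(k**4 + 22*k**3 + 181*k**2 + 660*k + 900) ≠ 0.

s_(k+1) = 3*(k + 3)/(k + 6)**2
s_(k+1) − s_k = 3*(-k**2 - 5*k + 3)/(k**4 + 22*k**3 + 181*k**2 + 660*k + 900)
(s_(k+1) − s_k) − t_k = 9*(2*k + 11)/(k**4 + 22*k**3 + 181*k**2 + 660*k + 900)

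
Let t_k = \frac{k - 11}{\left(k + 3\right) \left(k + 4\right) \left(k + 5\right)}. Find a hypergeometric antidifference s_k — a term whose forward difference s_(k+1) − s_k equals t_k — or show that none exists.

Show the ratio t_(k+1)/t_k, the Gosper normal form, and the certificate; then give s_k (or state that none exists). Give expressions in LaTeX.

The ratio is (k - 10)*(k + 3)/((k - 11)*(k + 6)).
So A=k + 3 and B=k + 6, with C=k - 11.
Need (k + 3)·f(k+1) − (k + 5)·f(k) = k - 11.
d = 2 from the (1,1,1) case.
A polynomial solution: f(k) = -k*(k + 10)/3.
Get s_k = R·t_k = k*(-k - 10)/(3*(k + 3)*(k + 4)) with R(k) = B(k−1)f(k)/C(k) = -k*(k + 5)*(k + 10)/(3*(k - 11)).
Δs = (k - 11)/(k**3 + 12*k**2 + 47*k + 60), as required.

s_k = \frac{k \left(- k - 10\right)}{3 \left(k + 3\right) \left(k + 4\right)}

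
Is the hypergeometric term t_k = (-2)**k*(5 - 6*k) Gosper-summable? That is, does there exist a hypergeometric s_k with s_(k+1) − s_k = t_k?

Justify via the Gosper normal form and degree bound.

t_(k+1)/t_k = 2*(-6*k - 1)/(6*k - 5).
Normal form (A,B,C) = (-2, 1, k - 5/6).
Need (-2)·f(k+1) − (1)·f(k) = k - 5/6.
Bound: deg f ≤ 1.
Match coefficients ⇒ f(k) = -(2*k - 3)/6.
R(k) = B(k−1)·f(k)/C(k) = -(2*k - 3)/(6*k - 5); s_k = R·t_k = (-2)**k*(2*k - 3).
Verify: (-2)**k*(5 - 6*k) matches t_k.

Yes. s_k = (-2)**k*(2*k - 3).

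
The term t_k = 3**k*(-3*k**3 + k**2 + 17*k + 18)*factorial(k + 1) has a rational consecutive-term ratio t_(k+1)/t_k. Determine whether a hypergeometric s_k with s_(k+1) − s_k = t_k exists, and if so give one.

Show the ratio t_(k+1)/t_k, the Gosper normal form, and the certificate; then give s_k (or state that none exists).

The ratio is 3*(3*k**4 + 14*k**3 + 6*k**2 - 53*k - 66)/(3*k**3 - k**2 - 17*k - 18).
Take A(k)=3*k + 6, B(k)=1, C(k)=k**3 - k**2/3 - 17*k/3 - 6.
Solve (3*k + 6)·f(k+1) − (1)·f(k) = k**3 - k**2/3 - 17*k/3 - 6.
Bound: deg f ≤ 2.
Solving with deg f ≤ 2: f(k) = k*(k - 4)/3.
R(k) = B(k−1)·f(k)/C(k) = k*(k - 4)/(3*k**3 - k**2 - 17*k - 18); s_k = R·t_k = -3**k*k*(k - 4)*factorial(k + 1).
Δs = 3**k*(-3*k**3 + k**2 + 17*k + 18)*factorial(k + 1), as required.

s_k = -3**k*k*(k - 4)*factorial(k + 1)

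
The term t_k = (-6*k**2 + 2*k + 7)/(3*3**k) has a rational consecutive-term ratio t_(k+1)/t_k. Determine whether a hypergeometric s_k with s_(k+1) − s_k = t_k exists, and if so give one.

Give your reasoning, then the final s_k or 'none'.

t_(k+1)/t_k = (6*k**2 + 10*k - 3)/(3*(6*k**2 - 2*k - 7)).
Gosper form: A/B · C(k+1)/C(k) with A=1/3, B=1, C=k**2 - k/3 - 7/6.
Set up (1/3)·f(k+1) − (1)·f(k) − (k**2 - k/3 - 7/6) = 0.
d = 2 from the (0,0,2) case.
Solve for f: f(k) = -(k + 1)*(3*k - 1)/2 (degree 2 ≤ 2).
So s_k = (B(k−1)f/C)·t_k = (-3*(k + 1)*(3*k - 1)/(6*k**2 - 2*k - 7))·t_k = (3*k**2 + 2*k - 1)/3**k.
Δs = (-6*k**2 + 2*k + 7)/(3*3**k), as required.

s_k = (3*k**2 + 2*k - 1)/3**k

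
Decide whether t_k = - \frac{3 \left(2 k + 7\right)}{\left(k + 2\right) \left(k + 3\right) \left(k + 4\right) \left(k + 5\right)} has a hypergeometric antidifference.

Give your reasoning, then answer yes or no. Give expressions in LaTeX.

Yes. s_k = \frac{3 k \left(- k - 6\right)}{8 \left(k^{2} + 6 k + 8\right)}.

The ratio is (k + 2)*(2*k + 9)/((k + 6)*(2*k + 7)).
Normal form (A,B,C) = (k + 2, k + 6, k + 7/2).
Need (k + 2)·f(k+1) − (k + 5)·f(k) = k + 7/2.
Degrees (1,1,1) ⇒ d ≤ 3.
Coefficient equations give f(k) = k*(k + 3)*(k + 6)/16.
Get s_k = R·t_k = 3*k*(-k - 6)/(8*(k**2 + 6*k + 8)) with R(k) = B(k−1)f(k)/C(k) = k*(k + 3)*(k + 5)*(k + 6)/(8*(2*k + 7)).
Δs = 3*(-2*k - 7)/(k**4 + 14*k**3 + 71*k**2 + 154*k + 120), as required.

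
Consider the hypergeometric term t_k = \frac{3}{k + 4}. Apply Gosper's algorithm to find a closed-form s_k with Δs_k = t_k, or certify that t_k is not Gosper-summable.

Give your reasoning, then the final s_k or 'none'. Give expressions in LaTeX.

Ratio r(k) = (k + 4)/(k + 5).
Normal form (A,B,C) = (k + 4, k + 5, 1).
Key eq: (k + 4)·f(k+1) = (k + 4)·f(k) + (1).
deg f ≤ 0 (via 1,1,0).
f = c0 ⇒ A·f(k+1) − B(k−1)·f(k) − C = -1. The system {-1 = 0} is inconsistent; no antidifference.

not Gosper-summable; s_k does not exist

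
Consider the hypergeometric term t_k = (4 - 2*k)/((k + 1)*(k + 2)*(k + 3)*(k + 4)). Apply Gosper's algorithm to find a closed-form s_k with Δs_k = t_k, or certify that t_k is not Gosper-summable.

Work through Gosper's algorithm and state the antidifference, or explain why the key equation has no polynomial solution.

s_k = k*(k**2 + 6*k + 17)/(6*(k + 1)*(k + 2)*(k + 3))

Compute t_(k+1)/t_k: get (k - 1)*(k + 1)/((k - 2)*(k + 5)).
Gosper form: A/B · C(k+1)/C(k) with A=k + 1, B=k + 5, C=k - 2.
f must satisfy (k + 1)·f(k+1) − (k + 4)·f(k) = k - 2.
d = 3 from the (1,1,1) case.
Coefficient equations give f(k) = -k*(k**2 + 6*k + 17)/12.
Then R = B(k−1)f/C = -k*(k + 4)*(k**2 + 6*k + 17)/(12*(k - 2)), so s_k = R(k)·t_k = k*(k**2 + 6*k + 17)/(6*(k + 1)*(k + 2)*(k + 3)).
Check: Δs_k = 2*(2 - k)/(k**4 + 10*k**3 + 35*k**2 + 50*k + 24). ✓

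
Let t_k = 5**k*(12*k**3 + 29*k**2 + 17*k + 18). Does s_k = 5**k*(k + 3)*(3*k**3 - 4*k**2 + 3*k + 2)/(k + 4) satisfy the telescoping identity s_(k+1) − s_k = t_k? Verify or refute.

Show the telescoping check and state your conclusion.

Invalid: residual 5**k*(-12*k**4 - 74*k**3 - 137*k**2 - 83*k - 70)/(k**2 + 9*k + 20) ≠ 0.

s_(k+1) = 5**(k + 1)*(3*k**4 + 17*k**3 + 24*k**2 + 20*k + 16)/(k + 5)
s_(k+1) − s_k = 5**k*(12*k**5 + 125*k**4 + 444*k**3 + 614*k**2 + 419*k + 290)/(k**2 + 9*k + 20)
(s_(k+1) − s_k) − t_k = 5**k*(-12*k**4 - 74*k**3 - 137*k**2 - 83*k - 70)/(k**2 + 9*k + 20)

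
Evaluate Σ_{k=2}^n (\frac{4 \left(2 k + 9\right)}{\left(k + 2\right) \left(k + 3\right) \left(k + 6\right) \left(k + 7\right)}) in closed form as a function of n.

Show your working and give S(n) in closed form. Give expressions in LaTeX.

Compute t_(k+1)/t_k: get (k + 2)*(k + 6)*(2*k + 11)/((k + 4)*(k + 8)*(2*k + 9)).
Take A(k)=k + 2, B(k)=k + 8, C(k)=k**3 + 27*k**2/2 + 121*k/2 + 90.
Need (k + 2)·f(k+1) − (k + 7)·f(k) = k**3 + 27*k**2/2 + 121*k/2 + 90.
From deg A=1, deg B=1, deg C=3: d=5.
Solve for f: f(k) = k*(k + 3)*(k + 4)*(k + 5)*(k + 8)/24 (degree 5 ≤ 5).
So s_k = (B(k−1)f/C)·t_k = (k*(k + 3)*(k + 7)*(k + 8)/(12*(2*k + 9)))·t_k = k*(k + 8)/(3*(k**2 + 8*k + 12)).
Δs = 4*(2*k + 9)/(k**4 + 18*k**3 + 113*k**2 + 288*k + 252), as required.
Σ_(k=2)^n t_k = s_(n+1) − s_(2) = ((n**2 + 10*n + 9)/(3*(n**2 + 10*n + 21))) − (5/24), i.e. (n**2 + 10*n - 11)/(8*(n**2 + 10*n + 21)).

S(n) = \frac{n^{2} + 10 n - 11}{8 \left(n^{2} + 10 n + 21\right)}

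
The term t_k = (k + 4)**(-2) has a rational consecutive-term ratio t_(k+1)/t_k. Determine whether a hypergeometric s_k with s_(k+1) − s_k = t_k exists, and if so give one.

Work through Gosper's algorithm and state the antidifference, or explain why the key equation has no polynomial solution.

Compute t_(k+1)/t_k: get (k + 4)**2/(k + 5)**2.
Normal form (A,B,C) = (k**2 + 8*k + 16, k**2 + 10*k + 25, 1).
f must satisfy (k**2 + 8*k + 16)·f(k+1) − (k**2 + 8*k + 16)·f(k) = 1.
From deg A=2, deg B=2, deg C=0: d=0.
f = c0 ⇒ A·f(k+1) − B(k−1)·f(k) − C = -1. The system {-1 = 0} is inconsistent; no antidifference.

no hypergeometric antidifference exists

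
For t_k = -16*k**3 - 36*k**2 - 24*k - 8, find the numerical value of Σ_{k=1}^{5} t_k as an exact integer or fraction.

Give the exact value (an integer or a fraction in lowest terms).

Σ = -5980

r(k) = (4*k**3 + 21*k**2 + 36*k + 21)/(4*k**3 + 9*k**2 + 6*k + 2) after simplifying.
Gosper form: A/B · C(k+1)/C(k) with A=1, B=1, C=k**3 + 9*k**2/4 + 3*k/2 + 1/2.
f must satisfy (1)·f(k+1) − (1)·f(k) = k**3 + 9*k**2/4 + 3*k/2 + 1/2.
Bound: deg f ≤ 4.
Solving with deg f ≤ 4: f(k) = k*(2*k**3 + 2*k**2 - k + 1)/8.
So s_k = (B(k−1)f/C)·t_k = (k*(2*k**3 + 2*k**2 - k + 1)/(2*(4*k**3 + 9*k**2 + 6*k + 2)))·t_k = 2*k*(-2*k**3 - 2*k**2 + k - 1).
s_(k+1) − s_k = -16*k**3 - 36*k**2 - 24*k - 8 = t_k.
Telescoping: Σ = s_(6) − s_(1) = -5988 − (-8) = -5980.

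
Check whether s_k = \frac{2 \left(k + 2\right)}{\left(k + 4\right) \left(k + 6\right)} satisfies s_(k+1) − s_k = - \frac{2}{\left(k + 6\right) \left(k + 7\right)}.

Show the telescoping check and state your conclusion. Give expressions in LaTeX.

s_(k+1) = 2*(k + 3)/((k + 5)*(k + 7))
s_(k+1) − s_k = 2*(-k**2 - 5*k + 2)/(k**4 + 22*k**3 + 179*k**2 + 638*k + 840)
(s_(k+1) − s_k) − t_k = 4*(2*k + 11)/(k**4 + 22*k**3 + 179*k**2 + 638*k + 840)

Invalid: residual \frac{4 \left(2 k + 11\right)}{k^{4} + 22 k^{3} + 179 k^{2} + 638 k + 840} ≠ 0.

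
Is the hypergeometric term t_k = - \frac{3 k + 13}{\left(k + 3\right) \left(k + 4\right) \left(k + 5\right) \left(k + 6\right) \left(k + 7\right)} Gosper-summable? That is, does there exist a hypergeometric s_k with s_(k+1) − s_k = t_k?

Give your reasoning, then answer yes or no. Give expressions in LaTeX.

r(k) = (k + 3)*(3*k + 16)/((k + 8)*(3*k + 13)) after simplifying.
Normal form (A,B,C) = (k + 3, k + 8, k + 13/3).
Solve (k + 3)·f(k+1) − (k + 7)·f(k) = k + 13/3.
Bound: deg f ≤ 4.
Match coefficients ⇒ f(k) = k*(k + 4)*(k**2 + 14*k + 63)/270.
Certificate R = B(k−1)f/C = k*(k + 4)*(k + 7)*(k**2 + 14*k + 63)/(90*(3*k + 13)) gives s_k = k*(-k**2 - 14*k - 63)/(90*(k**3 + 14*k**2 + 63*k + 90)).
Δs = (-3*k - 13)/(k**5 + 25*k**4 + 245*k**3 + 1175*k**2 + 2754*k + 2520), as required.

Yes. s_k = \frac{k \left(- k^{2} - 14 k - 63\right)}{90 \left(k^{3} + 14 k^{2} + 63 k + 90\right)}.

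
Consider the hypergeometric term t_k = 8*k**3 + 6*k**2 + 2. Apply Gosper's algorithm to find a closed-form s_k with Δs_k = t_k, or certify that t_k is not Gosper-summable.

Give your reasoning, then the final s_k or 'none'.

s_k = k*(2*k**3 - 2*k**2 - k + 3)

r(k) = (4*(k + 1)**3 + 3*(k + 1)**2 + 1)/(4*k**3 + 3*k**2 + 1) after simplifying.
Take A(k)=1, B(k)=1, C(k)=k**3 + 3*k**2/4 + 1/4.
Key eq: (1)·f(k+1) = (1)·f(k) + (k**3 + 3*k**2/4 + 1/4).
deg f ≤ 4 (via 0,0,3).
A polynomial solution: f(k) = k*(k + 1)*(2*k**2 - 4*k + 3)/8.
Certificate R = B(k−1)f/C = k*(2*k**2 - 4*k + 3)/(2*(4*k**2 - k + 1)) gives s_k = k*(2*k**3 - 2*k**2 - k + 3).
Δs = 8*k**3 + 6*k**2 + 2, as required.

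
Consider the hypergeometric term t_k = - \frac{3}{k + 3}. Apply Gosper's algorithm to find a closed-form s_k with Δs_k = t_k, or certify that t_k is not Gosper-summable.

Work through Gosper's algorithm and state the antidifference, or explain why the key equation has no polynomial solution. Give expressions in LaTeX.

none (Gosper's algorithm certifies no s_k)

t_(k+1)/t_k = (k + 3)/(k + 4).
Factor: A=k + 3; B=k + 4; C=1.
f must satisfy (k + 3)·f(k+1) − (k + 3)·f(k) = 1.
Degrees (1,1,0) ⇒ d ≤ 0.
f = c0 ⇒ A·f(k+1) − B(k−1)·f(k) − C = -1. The system {-1 = 0} is inconsistent; no antidifference.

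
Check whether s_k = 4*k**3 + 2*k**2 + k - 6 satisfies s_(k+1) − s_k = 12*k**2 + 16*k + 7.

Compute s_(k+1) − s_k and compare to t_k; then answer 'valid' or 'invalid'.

s_(k+1) = 4*k**3 + 14*k**2 + 17*k + 1
s_(k+1) − s_k = 12*k**2 + 16*k + 7
(s_(k+1) − s_k) − t_k = 0

valid; difference matches t_k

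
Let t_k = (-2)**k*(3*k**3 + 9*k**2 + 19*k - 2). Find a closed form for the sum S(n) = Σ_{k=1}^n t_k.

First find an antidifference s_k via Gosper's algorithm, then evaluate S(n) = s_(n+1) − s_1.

r(k) = 2*(-3*k**3 - 18*k**2 - 46*k - 29)/(3*k**3 + 9*k**2 + 19*k - 2) after simplifying.
Factor: A=-2; B=1; C=k**3 + 3*k**2 + 19*k/3 - 2/3.
Key eq: (-2)·f(k+1) = (1)·f(k) + (k**3 + 3*k**2 + 19*k/3 - 2/3).
From deg A=0, deg B=0, deg C=3: d=3.
Match coefficients ⇒ f(k) = -(k**3 + k**2 + 3*k - 4)/3.
Get s_k = R·t_k = (-2)**k*(-k**3 - k**2 - 3*k + 4) with R(k) = B(k−1)f(k)/C(k) = -(k**3 + k**2 + 3*k - 4)/(3*k**3 + 9*k**2 + 19*k - 2).
Δs = (-2)**k*(3*k**3 + 9*k**2 + 19*k - 2), as required.
Evaluate: s_(n+1) = 2*(-2)**n*(n**3 + 4*n**2 + 8*n + 1); subtract s_(1) = 2 ⇒ S(n) = 2*(-2)**n*n**3 + 8*(-2)**n*n**2 + 16*(-2)**n*n + 2*(-2)**n - 2.

S(n) = 2*(-2)**n*n**3 + 8*(-2)**n*n**2 + 16*(-2)**n*n + 2*(-2)**n - 2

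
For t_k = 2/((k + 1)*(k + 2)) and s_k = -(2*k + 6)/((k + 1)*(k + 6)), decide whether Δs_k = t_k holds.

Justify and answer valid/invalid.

s_(k+1) = 2*(-k - 4)/((k + 2)*(k + 7))
s_(k+1) − s_k = 2*(k**2 + 7*k + 18)/(k**4 + 16*k**3 + 83*k**2 + 152*k + 84)
(s_(k+1) − s_k) − t_k = 12*(-k - 4)/(k**4 + 16*k**3 + 83*k**2 + 152*k + 84)

Invalid: residual 12*(-k - 4)/(k**4 + 16*k**3 + 83*k**2 + 152*k + 84) ≠ 0.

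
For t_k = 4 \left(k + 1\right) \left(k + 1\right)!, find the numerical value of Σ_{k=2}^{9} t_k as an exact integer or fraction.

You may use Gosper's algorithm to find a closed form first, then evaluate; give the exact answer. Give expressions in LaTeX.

t_(k+1)/t_k = (k + 2)**2/(k + 1).
A = k + 2, B = 1, C = k + 1.
Set up (k + 2)·f(k+1) − (1)·f(k) − (k + 1) = 0.
Degrees (1,0,1) ⇒ d ≤ 0.
Solving with deg f ≤ 0: f(k) = 1.
Certificate R = B(k−1)f/C = 1/(k + 1) gives s_k = 4*factorial(k + 1).
Check: Δs_k = 4*(k + 1)*factorial(k + 1). ✓
Σ_(k=2)^(9) t_k = s_(10) − s_(2) = 159667200 − (24) = 159667176.

Σ = 159667176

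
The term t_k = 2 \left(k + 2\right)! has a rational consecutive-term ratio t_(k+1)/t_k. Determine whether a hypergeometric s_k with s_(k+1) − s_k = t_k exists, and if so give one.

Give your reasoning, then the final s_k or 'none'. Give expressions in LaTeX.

none — t_k is not Gosper-summable

r(k) = k + 3 after simplifying.
A = k + 3, B = 1, C = 1.
Need (k + 3)·f(k+1) − (1)·f(k) = 1.
Bound: deg f ≤ -1.
Negative degree bound (-1): no f exists, t_k not Gosper-summable.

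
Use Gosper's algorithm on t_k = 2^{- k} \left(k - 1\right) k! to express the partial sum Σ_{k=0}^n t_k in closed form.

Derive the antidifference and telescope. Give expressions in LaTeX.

S(n) = -2 + 2^{- n} \left(n + 1\right)!

Step 1: r(k) = k*(k + 1)/(2*(k - 1)).
A = k/2 + 1/2, B = 1, C = k - 1.
Need (k/2 + 1/2)·f(k+1) − (1)·f(k) = k - 1.
Degrees (1,0,1) ⇒ d ≤ 0.
Solving with deg f ≤ 0: f(k) = 2.
Get s_k = R·t_k = 2**(1 - k)*factorial(k) with R(k) = B(k−1)f(k)/C(k) = 2/(k - 1).
Δs = (k - 1)*factorial(k)/2**k, as required.
Σ_(k=0)^n t_k = s_(n+1) − s_(0) = (factorial(n + 1)/2**n) − (2), i.e. -2 + factorial(n + 1)/2**n.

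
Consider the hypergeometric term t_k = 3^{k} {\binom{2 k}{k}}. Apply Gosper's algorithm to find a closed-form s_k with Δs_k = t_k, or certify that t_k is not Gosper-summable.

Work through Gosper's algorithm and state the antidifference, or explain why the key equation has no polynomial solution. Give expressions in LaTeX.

no hypergeometric antidifference exists

t_(k+1)/t_k = 6*(2*k + 1)/(k + 1).
Normal form (A,B,C) = (12*k + 6, k + 1, 1).
f must satisfy (12*k + 6)·f(k+1) − (k)·f(k) = 1.
d = -1 from the (1,1,0) case.
Bound -1 < 0, so the key equation has no polynomial solution.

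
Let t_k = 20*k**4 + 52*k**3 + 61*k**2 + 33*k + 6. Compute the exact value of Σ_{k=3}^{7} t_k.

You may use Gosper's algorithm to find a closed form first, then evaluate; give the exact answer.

Σ = 142570

The ratio is (20*k**4 + 132*k**3 + 337*k**2 + 391*k + 172)/(20*k**4 + 52*k**3 + 61*k**2 + 33*k + 6).
Factor: A=1; B=1; C=k**4 + 13*k**3/5 + 61*k**2/20 + 33*k/20 + 3/10.
Set up (1)·f(k+1) − (1)·f(k) − (k**4 + 13*k**3/5 + 61*k**2/20 + 33*k/20 + 3/10) = 0.
Bound: deg f ≤ 5.
Solve for f: f(k) = k*(4*k**4 + 3*k**3 + k**2 - k - 1)/20 (degree 5 ≤ 5).
Get s_k = R·t_k = k*(4*k**4 + 3*k**3 + k**2 - k - 1) with R(k) = B(k−1)f(k)/C(k) = k*(4*k**4 + 3*k**3 + k**2 - k - 1)/(20*k**4 + 52*k**3 + 61*k**2 + 33*k + 6).
Verify: 20*k**4 + 52*k**3 + 61*k**2 + 33*k + 6 matches t_k.
Evaluate s at k=8 and k=3: 143800 and 1230; difference 142570.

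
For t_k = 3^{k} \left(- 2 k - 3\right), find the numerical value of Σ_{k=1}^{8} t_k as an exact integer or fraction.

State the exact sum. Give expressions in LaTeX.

Σ = -177144

The ratio is 3*(2*k + 5)/(2*k + 3).
Factor: A=3; B=1; C=k + 3/2.
Key eq: (3)·f(k+1) = (1)·f(k) + (k + 3/2).
Degrees (0,0,1) ⇒ d ≤ 1.
Solving with deg f ≤ 1: f(k) = k/2.
So s_k = (B(k−1)f/C)·t_k = (k/(2*k + 3))·t_k = -3**k*k.
s_(k+1) − s_k = 3**k*(-2*k - 3) = t_k.
Sum = s_(9) − s_(1); s_(9) = -177147, s_(1) = -3 ⇒ -177144.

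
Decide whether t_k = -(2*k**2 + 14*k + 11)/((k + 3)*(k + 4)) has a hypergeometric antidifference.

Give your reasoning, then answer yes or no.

t_(k+1)/t_k = (k + 3)*(14*k + 2*(k + 1)**2 + 25)/((k + 5)*(2*k**2 + 14*k + 11)).
A = k + 3, B = k + 5, C = k**2 + 7*k + 11/2.
Set up (k + 3)·f(k+1) − (k + 4)·f(k) − (k**2 + 7*k + 11/2) = 0.
Bound: deg f ≤ 2.
A polynomial solution: f(k) = k*(6*k + 5)/6.
So s_k = (B(k−1)f/C)·t_k = (k*(k + 4)*(6*k + 5)/(3*(2*k**2 + 14*k + 11)))·t_k = k*(-6*k - 5)/(3*(k + 3)).
Δs = (-2*k**2 - 14*k - 11)/(k**2 + 7*k + 12), as required.

Yes. s_k = k*(-6*k - 5)/(3*(k + 3)).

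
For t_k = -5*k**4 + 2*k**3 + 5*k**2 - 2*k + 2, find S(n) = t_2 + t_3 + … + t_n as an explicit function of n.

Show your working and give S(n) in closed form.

r(k) = (5*k**4 + 18*k**3 + 19*k**2 + 6*k - 2)/(5*k**4 - 2*k**3 - 5*k**2 + 2*k - 2) after simplifying.
Factor: A=1; B=1; C=k**4 - 2*k**3/5 - k**2 + 2*k/5 - 2/5.
Need (1)·f(k+1) − (1)·f(k) = k**4 - 2*k**3/5 - k**2 + 2*k/5 - 2/5.
Degrees (0,0,4) ⇒ d ≤ 5.
Match coefficients ⇒ f(k) = k*(k**4 - 3*k**3 + k**2 + 3*k - 4)/5.
Get s_k = R·t_k = k*(-k**4 + 3*k**3 - k**2 - 3*k + 4) with R(k) = B(k−1)f(k)/C(k) = k*(k**4 - 3*k**3 + k**2 + 3*k - 4)/(5*k**4 - 2*k**3 - 5*k**2 + 2*k - 2).
Verify: -5*k**4 + 2*k**3 + 5*k**2 - 2*k + 2 matches t_k.
Telescope: S(n) = s_(n+1) − s_(2) = -n**5 - 2*n**4 + n**3 + 2*n**2 + 2*n + 2 − (4) = -n**5 - 2*n**4 + n**3 + 2*n**2 + 2*n - 2.

S(n) = -n**5 - 2*n**4 + n**3 + 2*n**2 + 2*n - 2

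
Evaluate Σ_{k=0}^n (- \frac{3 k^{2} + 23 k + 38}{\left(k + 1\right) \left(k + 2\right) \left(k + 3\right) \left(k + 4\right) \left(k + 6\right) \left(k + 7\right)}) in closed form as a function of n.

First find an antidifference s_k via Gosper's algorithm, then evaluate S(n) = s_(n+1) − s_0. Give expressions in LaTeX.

Compute t_(k+1)/t_k: get (k + 1)*(k + 6)*(23*k + 3*(k + 1)**2 + 61)/((k + 5)*(k + 8)*(3*k**2 + 23*k + 38)).
Factor: A=k + 1; B=k + 8; C=k**3 + 38*k**2/3 + 51*k + 190/3.
Need (k + 1)·f(k+1) − (k + 7)·f(k) = k**3 + 38*k**2/3 + 51*k + 190/3.
Degrees (1,1,3) ⇒ d ≤ 6.
A polynomial solution: f(k) = k*(k + 2)*(k + 4)*(k + 5)*(k**2 + 10*k + 27)/54.
Certificate R = B(k−1)f/C = k*(k + 2)*(k + 4)*(k + 7)*(k**2 + 10*k + 27)/(18*(3*k**2 + 23*k + 38)) gives s_k = k*(-k**2 - 10*k - 27)/(18*(k**3 + 10*k**2 + 27*k + 18)).
Check: Δs_k = (-3*k**2 - 23*k - 38)/(k**6 + 23*k**5 + 207*k**4 + 925*k**3 + 2144*k**2 + 2412*k + 1008). ✓
Evaluate: s_(n+1) = (-n**3 - 13*n**2 - 50*n - 38)/(18*(n**3 + 13*n**2 + 50*n + 56)); subtract s_(0) = 0 ⇒ S(n) = (-n**3 - 13*n**2 - 50*n - 38)/(18*(n**3 + 13*n**2 + 50*n + 56)).

S(n) = \frac{- n^{3} - 13 n^{2} - 50 n - 38}{18 \left(n^{3} + 13 n^{2} + 50 n + 56\right)}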